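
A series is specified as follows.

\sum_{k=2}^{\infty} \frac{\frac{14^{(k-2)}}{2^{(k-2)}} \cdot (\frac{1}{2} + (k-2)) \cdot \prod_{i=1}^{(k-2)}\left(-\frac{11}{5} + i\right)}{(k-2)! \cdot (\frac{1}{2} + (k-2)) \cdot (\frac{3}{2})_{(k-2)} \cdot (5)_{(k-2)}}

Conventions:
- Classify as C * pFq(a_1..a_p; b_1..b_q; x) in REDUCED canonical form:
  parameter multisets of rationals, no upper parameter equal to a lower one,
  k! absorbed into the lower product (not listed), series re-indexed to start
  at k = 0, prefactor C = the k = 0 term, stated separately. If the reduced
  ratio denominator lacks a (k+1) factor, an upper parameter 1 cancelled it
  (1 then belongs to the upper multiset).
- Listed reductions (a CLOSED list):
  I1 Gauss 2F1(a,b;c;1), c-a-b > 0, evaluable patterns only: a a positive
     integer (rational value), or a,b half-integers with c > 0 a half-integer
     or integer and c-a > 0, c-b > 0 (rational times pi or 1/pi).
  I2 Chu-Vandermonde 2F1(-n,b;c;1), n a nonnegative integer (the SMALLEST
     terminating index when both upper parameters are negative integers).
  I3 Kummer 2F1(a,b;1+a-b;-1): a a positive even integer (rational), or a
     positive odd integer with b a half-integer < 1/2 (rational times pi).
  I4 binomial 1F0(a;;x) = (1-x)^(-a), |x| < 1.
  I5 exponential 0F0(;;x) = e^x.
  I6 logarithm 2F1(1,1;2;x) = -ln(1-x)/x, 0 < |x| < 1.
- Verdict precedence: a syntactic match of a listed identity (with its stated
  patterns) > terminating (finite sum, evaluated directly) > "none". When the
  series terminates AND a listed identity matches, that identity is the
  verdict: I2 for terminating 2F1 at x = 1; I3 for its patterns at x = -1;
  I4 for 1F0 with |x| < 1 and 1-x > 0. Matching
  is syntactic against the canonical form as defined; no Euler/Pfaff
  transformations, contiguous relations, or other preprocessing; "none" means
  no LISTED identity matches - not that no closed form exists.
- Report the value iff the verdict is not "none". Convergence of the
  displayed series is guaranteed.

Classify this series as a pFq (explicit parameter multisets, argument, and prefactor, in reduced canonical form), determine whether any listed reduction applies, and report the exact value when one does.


Classification (C = 1): 1F2 with upper {-\frac{6}{5}}, lower {\frac{3}{2}, 5}, argument x = 7. Verdict: none - this 1F2 at x = 7 matches no listed pattern, and upper {-\frac{6}{5}} holds no stopper.

The tell: t_0 being 1, the running product (prefactor 1) telescopes to a rising factorial.
Consecutive-term ratio: r(k) = 7 * (k-\frac{6}{5}) / [(k+\frac{3}{2}) (k+5) (k+1)] - poly over poly, x = 7 from leading terms; C = 1 at k = 0.


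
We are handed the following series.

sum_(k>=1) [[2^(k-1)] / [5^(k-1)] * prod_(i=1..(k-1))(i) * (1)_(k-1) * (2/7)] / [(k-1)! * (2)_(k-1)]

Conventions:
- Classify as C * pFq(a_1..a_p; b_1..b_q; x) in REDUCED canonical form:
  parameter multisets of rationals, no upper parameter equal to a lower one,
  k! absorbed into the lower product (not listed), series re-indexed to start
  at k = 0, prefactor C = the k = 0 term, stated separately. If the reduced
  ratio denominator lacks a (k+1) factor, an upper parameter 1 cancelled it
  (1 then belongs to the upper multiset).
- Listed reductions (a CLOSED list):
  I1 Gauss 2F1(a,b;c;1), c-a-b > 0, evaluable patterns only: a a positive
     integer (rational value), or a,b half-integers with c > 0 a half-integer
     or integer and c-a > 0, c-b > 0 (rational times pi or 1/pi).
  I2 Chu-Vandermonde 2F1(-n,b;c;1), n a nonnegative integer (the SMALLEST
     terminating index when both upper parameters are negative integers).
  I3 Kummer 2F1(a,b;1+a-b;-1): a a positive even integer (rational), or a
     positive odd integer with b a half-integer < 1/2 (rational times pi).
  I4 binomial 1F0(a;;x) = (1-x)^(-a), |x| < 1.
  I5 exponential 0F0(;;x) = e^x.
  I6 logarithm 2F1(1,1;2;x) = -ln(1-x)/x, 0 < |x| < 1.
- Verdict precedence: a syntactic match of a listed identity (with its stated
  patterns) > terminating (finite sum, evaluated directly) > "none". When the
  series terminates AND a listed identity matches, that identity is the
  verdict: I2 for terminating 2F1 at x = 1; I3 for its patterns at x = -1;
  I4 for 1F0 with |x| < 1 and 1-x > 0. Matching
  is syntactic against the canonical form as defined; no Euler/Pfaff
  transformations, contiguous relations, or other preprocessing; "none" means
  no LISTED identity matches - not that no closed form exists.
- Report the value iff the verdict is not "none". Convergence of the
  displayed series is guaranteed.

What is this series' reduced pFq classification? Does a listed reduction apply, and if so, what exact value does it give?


x = 2/5 here; the reduced form reads 2F1, upper {1, 1}, lower {2}, C = 2/7. Verdict: the I6 logarithm reduction applies (the logarithm: parameters (1,1;2), x = 2/5). Its exact value is (-5/7) * ln(3/5).

Structural cue: t_0 = 2/7 here, and the two geometric factors (prefactor 2/7) combine into one argument.
Adjacent-term ratio: r(k) = (2/5) * (k+1) (k+1) / [(k+2) (k+1)] ; factor over Q: parameters, x = (2/5), and C = 2/7.


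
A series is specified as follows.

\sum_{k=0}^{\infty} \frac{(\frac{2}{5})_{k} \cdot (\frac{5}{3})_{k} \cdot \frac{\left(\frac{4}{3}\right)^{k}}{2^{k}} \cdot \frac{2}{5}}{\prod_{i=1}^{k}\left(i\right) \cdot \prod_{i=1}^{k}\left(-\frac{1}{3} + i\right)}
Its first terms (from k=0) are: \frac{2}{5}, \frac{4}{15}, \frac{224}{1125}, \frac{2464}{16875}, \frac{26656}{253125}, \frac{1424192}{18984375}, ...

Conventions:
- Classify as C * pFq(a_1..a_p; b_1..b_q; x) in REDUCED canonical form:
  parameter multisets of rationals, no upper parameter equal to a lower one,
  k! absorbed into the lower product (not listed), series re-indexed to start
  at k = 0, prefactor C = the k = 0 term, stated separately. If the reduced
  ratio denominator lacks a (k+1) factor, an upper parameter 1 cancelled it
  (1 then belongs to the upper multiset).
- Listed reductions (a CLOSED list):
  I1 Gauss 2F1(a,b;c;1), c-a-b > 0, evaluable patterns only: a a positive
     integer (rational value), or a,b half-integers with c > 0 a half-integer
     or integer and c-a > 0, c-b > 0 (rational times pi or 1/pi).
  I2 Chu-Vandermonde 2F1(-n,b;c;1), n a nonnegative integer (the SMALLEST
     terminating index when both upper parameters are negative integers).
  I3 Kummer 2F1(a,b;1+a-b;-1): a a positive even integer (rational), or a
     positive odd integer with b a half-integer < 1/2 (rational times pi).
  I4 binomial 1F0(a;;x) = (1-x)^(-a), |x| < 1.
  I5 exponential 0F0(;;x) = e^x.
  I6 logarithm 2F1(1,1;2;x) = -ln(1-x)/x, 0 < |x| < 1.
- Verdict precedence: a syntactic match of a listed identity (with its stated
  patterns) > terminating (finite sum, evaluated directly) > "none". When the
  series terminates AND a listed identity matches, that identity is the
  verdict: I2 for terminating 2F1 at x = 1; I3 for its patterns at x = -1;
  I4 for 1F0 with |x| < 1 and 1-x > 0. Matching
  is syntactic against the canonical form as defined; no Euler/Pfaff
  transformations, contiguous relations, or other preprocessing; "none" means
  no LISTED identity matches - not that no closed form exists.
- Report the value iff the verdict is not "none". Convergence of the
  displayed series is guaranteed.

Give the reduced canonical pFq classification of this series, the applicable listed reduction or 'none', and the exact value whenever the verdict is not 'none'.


The tell: t_0 = \frac{2}{5} here, and the two k-th powers (prefactor 2/5) combine into one argument.
Term ratio: r(k) = \frac{2}{3} * (k+\frac{2}{5}) (k+\frac{5}{3}) / [(k+\frac{2}{3}) (k+1)] - rational in k. x = \frac{2}{3}; t_0 = \frac{2}{5}; negate the roots.

The series (x = \frac{2}{3}) is 2F1: upper {\frac{2}{5}, \frac{5}{3}}, lower {\frac{2}{3}}, prefactor \frac{2}{5}. Verdict: none. Every listed pattern misses the 2F1 form at \frac{2}{3}, upper {\frac{2}{5}, \frac{5}{3}}.


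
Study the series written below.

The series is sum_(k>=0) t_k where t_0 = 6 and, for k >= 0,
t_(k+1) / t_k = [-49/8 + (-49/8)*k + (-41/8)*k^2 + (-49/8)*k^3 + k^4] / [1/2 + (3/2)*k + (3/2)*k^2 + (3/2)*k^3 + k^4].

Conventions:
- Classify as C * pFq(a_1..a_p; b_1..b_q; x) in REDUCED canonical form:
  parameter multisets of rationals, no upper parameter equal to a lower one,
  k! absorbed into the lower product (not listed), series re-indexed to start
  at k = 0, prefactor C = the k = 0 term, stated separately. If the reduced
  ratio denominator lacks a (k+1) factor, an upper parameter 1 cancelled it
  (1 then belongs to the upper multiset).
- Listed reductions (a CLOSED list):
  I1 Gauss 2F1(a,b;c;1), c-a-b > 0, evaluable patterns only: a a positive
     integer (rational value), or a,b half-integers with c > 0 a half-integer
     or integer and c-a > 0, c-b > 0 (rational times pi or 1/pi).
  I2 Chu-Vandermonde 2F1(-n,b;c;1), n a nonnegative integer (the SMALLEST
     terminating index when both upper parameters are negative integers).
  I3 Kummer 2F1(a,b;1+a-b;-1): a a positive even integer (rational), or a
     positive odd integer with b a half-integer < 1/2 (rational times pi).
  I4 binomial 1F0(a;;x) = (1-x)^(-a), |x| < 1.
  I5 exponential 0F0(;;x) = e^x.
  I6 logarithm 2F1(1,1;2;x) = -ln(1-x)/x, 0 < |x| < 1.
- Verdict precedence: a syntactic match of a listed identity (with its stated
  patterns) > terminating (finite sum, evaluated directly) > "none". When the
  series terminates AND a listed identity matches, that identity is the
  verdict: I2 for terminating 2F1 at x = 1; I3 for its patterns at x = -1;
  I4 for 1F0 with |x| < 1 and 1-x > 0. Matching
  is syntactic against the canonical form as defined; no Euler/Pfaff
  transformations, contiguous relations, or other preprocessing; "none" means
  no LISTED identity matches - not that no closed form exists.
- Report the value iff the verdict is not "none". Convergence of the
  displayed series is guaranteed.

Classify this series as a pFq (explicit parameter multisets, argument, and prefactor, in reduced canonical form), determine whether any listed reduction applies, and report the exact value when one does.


Reduced: x = 1, 2F1, upper = {-7, 7/8}, lower = {1/2}, C = 6. Verdict: the Chu-Vandermonde identity I2 fires (terminating 2F1 at x = 1 with n = 7, b = 7/8, c = 1/2). Exact value: -48285/90112.

The tell: with t_0 = 6, the ratio is unreduced: k^2 + 1 divides both sides (C = 6, x = 1).
Step ratio: r(k) = 1 * (k-7) (k+7/8) / [(k+1/2) (k+1)] ; factor over Q: parameters, x = 1, and C = 6.


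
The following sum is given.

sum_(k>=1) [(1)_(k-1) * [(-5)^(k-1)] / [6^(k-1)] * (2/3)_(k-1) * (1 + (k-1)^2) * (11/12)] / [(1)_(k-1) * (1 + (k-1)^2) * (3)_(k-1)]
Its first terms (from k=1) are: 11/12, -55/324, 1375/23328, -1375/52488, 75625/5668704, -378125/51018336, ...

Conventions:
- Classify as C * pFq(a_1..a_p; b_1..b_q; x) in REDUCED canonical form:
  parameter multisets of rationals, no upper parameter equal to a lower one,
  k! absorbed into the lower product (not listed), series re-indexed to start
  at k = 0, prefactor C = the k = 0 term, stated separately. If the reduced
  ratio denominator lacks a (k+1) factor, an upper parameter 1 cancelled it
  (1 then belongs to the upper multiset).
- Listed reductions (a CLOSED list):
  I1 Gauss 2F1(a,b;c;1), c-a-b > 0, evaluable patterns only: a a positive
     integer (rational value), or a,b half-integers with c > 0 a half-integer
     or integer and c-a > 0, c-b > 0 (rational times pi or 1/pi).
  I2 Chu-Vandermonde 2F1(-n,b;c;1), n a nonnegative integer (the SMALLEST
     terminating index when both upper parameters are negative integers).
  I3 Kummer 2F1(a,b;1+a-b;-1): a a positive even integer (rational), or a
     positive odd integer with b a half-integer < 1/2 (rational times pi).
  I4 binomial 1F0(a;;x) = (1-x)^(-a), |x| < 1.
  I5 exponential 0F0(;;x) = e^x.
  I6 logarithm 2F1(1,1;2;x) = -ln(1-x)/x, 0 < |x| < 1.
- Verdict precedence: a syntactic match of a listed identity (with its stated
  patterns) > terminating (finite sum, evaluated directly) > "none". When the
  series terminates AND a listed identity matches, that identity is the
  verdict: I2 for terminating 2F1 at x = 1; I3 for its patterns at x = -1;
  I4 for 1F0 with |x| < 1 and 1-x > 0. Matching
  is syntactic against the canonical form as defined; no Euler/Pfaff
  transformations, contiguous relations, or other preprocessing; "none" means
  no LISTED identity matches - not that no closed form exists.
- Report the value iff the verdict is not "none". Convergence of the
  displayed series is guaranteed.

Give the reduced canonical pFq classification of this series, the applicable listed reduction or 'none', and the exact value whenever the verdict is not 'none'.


The tell: x = (-5/6) and (1)_k (prefactor 11/12) is k! itself.
Adjacent-term ratio: r(k) = (-5/6) * (k+2/3) (k+1) / [(k+3) (k+1)] - rational in k. x = (-5/6); t_0 = 11/12; negate the roots.

Reduced: x = -5/6, 2F1, upper = {2/3, 1}, lower = {3}, C = 11/12. Verdict: no listed reduction: x = -5/6 and upper {2/3, 1} fail every I1-I6 pattern.


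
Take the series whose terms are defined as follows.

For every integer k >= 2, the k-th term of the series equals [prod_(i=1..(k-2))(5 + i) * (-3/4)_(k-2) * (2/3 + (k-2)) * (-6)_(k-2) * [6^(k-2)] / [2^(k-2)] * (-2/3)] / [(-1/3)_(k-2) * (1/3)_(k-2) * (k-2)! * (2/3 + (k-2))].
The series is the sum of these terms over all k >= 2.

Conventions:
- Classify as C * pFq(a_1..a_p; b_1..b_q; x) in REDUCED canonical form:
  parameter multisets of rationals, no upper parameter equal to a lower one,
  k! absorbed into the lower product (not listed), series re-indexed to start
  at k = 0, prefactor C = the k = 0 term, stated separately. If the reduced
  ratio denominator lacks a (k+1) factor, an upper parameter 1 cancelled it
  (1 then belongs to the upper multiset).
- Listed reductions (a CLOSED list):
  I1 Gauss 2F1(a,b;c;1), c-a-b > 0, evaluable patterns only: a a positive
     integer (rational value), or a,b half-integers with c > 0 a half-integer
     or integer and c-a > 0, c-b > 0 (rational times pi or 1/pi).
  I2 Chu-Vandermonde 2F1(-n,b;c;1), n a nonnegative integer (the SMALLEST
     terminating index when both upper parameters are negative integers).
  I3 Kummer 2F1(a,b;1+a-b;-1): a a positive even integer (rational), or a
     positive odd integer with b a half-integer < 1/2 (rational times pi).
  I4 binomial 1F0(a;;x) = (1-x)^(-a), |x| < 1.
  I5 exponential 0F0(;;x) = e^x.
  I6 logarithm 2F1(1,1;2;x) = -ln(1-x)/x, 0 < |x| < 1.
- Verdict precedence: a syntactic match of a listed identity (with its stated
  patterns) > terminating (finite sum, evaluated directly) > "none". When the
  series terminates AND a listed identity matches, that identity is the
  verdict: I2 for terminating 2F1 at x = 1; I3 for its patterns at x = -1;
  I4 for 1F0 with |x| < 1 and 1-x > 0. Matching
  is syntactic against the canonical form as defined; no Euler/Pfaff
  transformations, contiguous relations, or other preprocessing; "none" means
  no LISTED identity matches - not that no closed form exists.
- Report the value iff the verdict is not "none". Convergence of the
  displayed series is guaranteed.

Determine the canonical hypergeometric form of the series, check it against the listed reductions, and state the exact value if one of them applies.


At argument 3: a 3F2 with upper {-6, -3/4, 6}, lower {-1/3, 1/3}, scaled by C = -2/3. Verdict: terminating - the sum ends at index 6 because -6 is a negative integer; exact evaluation follows. Hence: -15425463573595/60555264.

First insight: with t_0 = -2/3, the running product (C = -2/3) telescopes to a rising factorial.
Step ratio: r(k) = 3 * (k-6) (k-3/4) (k+6) / [(k-1/3) (k+1/3) (k+1)] - poly over poly, x = 3 from leading terms; C = -2/3 at k = 0.


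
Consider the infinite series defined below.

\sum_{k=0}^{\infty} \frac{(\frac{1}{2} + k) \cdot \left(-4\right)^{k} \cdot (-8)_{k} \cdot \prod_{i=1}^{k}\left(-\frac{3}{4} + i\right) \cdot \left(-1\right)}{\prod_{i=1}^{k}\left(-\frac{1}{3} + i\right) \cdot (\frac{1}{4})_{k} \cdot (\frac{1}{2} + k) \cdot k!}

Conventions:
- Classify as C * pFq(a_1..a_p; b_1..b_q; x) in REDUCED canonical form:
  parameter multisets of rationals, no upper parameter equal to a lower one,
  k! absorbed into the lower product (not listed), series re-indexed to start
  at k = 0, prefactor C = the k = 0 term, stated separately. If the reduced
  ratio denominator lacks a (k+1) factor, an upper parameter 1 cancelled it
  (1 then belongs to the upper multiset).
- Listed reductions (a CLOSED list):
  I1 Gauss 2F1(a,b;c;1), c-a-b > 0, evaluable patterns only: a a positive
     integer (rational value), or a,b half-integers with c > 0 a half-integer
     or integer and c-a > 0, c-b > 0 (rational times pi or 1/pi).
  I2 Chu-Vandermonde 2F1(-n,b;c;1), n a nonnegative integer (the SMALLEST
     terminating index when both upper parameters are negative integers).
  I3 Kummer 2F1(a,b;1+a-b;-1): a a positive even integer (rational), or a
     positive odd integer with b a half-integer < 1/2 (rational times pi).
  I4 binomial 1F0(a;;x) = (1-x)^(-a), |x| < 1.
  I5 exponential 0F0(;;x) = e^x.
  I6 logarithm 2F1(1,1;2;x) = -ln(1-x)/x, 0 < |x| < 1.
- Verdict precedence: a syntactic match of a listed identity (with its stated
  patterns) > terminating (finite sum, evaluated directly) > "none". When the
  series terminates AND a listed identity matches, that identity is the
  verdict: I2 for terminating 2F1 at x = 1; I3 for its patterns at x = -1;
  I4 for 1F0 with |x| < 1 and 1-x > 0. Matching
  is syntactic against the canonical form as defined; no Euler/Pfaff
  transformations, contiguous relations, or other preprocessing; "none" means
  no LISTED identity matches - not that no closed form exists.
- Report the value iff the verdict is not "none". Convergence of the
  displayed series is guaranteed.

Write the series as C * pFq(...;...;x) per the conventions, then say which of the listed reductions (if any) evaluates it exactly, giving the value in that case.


The tell: x = -4 and the running product (prefactor -1) telescopes to a rising factorial.
Term ratio: r(k) = -4 * (k-8) / [(k+\frac{2}{3}) (k+1)] ; factor over Q: parameters, x = -4, and C = -1.

With C = -1: the canonical form is 1F1(-8; \frac{2}{3}; -4). Verdict: terminating - upper -8 stops the sum at k = 8; the 9 terms are added exactly. Its exact value is -\frac{31083589}{6325}.


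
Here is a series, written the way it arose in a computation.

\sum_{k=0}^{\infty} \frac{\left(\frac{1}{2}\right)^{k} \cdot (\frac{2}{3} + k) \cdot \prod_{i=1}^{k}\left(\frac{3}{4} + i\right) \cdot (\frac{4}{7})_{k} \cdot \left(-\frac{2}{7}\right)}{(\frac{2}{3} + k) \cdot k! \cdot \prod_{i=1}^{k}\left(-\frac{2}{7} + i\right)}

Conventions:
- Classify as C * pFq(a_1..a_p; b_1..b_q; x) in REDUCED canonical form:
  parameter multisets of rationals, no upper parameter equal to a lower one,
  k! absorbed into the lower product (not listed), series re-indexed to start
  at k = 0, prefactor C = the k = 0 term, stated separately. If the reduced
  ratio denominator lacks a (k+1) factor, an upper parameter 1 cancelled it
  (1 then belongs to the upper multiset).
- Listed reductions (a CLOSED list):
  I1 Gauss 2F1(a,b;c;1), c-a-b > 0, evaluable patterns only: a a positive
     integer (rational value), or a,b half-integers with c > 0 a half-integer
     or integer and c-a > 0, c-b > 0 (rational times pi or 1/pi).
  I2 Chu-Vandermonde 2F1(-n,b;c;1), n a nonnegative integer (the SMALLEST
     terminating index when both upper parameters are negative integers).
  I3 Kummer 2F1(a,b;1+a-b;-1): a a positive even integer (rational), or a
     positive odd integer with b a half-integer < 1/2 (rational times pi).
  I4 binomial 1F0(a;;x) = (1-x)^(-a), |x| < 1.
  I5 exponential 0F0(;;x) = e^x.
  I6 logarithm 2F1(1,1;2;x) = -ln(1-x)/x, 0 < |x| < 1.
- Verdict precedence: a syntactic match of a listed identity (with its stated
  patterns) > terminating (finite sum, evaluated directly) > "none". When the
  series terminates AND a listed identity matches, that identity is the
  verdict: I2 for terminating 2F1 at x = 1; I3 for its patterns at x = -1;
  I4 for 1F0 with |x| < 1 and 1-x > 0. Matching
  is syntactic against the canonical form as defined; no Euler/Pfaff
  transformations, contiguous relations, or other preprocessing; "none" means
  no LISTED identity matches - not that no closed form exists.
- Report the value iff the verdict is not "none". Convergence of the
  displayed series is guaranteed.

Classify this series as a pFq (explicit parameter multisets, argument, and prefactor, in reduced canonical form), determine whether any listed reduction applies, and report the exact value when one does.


The series (x = \frac{1}{2}) is 2F1: upper {\frac{4}{7}, \frac{7}{4}}, lower {\frac{5}{7}}, prefactor -\frac{2}{7}. Verdict: none. A 2F1 with upper {\frac{4}{7}, \frac{7}{4}} fits none of I1-I6 at x = \frac{1}{2}; the sum runs forever.

First insight: t_0 = -\frac{2}{7} here, and the running product (C = -2/7) telescopes to a rising factorial.
Ratio: r(k) = \frac{1}{2} * (k+\frac{4}{7}) (k+\frac{7}{4}) / [(k+\frac{5}{7}) (k+1)] ; factor over Q: parameters, x = \frac{1}{2}, and C = -\frac{2}{7}.


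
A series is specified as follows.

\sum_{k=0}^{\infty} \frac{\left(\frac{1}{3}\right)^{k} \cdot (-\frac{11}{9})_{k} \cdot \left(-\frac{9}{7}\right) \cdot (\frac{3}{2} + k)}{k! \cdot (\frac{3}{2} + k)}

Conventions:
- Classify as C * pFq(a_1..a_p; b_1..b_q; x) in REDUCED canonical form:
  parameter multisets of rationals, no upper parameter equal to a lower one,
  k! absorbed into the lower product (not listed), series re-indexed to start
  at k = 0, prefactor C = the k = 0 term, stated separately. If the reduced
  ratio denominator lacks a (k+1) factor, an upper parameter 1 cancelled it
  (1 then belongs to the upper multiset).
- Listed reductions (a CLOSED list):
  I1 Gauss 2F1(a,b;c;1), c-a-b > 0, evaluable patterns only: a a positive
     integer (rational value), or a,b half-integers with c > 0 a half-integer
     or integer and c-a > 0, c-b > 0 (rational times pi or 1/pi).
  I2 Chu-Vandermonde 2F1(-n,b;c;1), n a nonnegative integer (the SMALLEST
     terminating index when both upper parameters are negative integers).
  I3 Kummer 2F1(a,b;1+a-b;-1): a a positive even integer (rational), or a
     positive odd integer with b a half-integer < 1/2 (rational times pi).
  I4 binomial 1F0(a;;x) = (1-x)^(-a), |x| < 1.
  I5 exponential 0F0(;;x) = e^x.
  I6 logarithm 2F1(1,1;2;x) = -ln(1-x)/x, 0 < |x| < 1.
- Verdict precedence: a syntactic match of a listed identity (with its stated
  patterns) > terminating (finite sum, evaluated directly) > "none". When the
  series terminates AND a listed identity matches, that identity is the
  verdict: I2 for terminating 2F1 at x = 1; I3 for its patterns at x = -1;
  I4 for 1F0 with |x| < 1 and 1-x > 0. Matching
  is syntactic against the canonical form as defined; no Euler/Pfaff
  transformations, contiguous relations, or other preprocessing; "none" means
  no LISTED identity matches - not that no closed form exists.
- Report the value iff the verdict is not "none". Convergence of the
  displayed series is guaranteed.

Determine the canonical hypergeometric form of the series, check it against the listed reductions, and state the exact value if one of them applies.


First insight: x = \frac{1}{3} and the factor k + 3/2 cancels (top and bottom), leaving prefactor -9/7.
Term ratio: r(k) = \frac{1}{3} * (k-\frac{11}{9}) / [(k+1)] - rational; roots negated = parameters, x = \frac{1}{3}, C = -\frac{9}{7}.

At argument \frac{1}{3}: a 1F0 with upper {-\frac{11}{9}}, lower {-}, scaled by C = -\frac{9}{7}. Verdict at x = \frac{1}{3}: the I4 binomial reduction matches (the 1F0 binomial series: exponent 11/9, x = \frac{1}{3}). Its exact value is \left(-\frac{9}{7}\right) \cdot \left(\frac{2}{3}\right)^{\frac{11}{9}}.


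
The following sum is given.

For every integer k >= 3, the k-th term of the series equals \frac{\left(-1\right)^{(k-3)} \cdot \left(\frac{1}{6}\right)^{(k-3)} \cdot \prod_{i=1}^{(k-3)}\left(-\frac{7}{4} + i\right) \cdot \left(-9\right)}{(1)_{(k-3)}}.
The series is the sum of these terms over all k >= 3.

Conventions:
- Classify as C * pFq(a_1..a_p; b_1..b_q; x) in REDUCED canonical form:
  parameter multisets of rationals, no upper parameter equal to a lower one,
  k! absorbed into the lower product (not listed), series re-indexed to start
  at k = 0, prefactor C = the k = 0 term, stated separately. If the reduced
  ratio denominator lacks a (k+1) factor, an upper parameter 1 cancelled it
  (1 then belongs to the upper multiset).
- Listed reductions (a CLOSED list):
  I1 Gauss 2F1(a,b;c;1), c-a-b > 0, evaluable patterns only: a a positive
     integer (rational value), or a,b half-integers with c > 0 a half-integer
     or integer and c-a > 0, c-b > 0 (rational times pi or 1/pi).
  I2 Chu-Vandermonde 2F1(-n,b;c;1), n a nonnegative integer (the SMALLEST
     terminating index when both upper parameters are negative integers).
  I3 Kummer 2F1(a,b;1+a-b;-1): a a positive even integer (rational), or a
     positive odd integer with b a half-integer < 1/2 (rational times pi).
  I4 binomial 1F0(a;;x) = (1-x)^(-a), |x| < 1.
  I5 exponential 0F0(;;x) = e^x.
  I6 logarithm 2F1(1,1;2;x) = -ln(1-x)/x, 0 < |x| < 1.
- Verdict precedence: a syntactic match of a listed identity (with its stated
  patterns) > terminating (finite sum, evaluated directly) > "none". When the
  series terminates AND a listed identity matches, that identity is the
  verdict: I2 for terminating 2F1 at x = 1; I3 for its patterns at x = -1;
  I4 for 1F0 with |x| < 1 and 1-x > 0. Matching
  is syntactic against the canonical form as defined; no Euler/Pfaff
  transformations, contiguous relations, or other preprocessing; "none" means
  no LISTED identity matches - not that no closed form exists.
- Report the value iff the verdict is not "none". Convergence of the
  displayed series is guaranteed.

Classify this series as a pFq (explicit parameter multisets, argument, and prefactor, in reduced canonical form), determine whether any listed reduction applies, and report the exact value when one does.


First insight: x = -\frac{1}{6} and the (-1)^k factor (prefactor -9) folds into the argument's sign.
Step ratio: r(k) = -\frac{1}{6} * (k-\frac{3}{4}) / [(k+1)] - rational; roots negated = parameters, x = -\frac{1}{6}, C = -9.

x = -\frac{1}{6} here; the reduced form reads 1F0, upper {-\frac{3}{4}}, lower {-}, C = -9. Verdict at x = -\frac{1}{6}: the binomial series (I4) matches (the 1F0 binomial series: exponent 3/4, x = -\frac{1}{6}). Exact value: \left(-9\right) \cdot \left(\frac{7}{6}\right)^{\frac{3}{4}}.


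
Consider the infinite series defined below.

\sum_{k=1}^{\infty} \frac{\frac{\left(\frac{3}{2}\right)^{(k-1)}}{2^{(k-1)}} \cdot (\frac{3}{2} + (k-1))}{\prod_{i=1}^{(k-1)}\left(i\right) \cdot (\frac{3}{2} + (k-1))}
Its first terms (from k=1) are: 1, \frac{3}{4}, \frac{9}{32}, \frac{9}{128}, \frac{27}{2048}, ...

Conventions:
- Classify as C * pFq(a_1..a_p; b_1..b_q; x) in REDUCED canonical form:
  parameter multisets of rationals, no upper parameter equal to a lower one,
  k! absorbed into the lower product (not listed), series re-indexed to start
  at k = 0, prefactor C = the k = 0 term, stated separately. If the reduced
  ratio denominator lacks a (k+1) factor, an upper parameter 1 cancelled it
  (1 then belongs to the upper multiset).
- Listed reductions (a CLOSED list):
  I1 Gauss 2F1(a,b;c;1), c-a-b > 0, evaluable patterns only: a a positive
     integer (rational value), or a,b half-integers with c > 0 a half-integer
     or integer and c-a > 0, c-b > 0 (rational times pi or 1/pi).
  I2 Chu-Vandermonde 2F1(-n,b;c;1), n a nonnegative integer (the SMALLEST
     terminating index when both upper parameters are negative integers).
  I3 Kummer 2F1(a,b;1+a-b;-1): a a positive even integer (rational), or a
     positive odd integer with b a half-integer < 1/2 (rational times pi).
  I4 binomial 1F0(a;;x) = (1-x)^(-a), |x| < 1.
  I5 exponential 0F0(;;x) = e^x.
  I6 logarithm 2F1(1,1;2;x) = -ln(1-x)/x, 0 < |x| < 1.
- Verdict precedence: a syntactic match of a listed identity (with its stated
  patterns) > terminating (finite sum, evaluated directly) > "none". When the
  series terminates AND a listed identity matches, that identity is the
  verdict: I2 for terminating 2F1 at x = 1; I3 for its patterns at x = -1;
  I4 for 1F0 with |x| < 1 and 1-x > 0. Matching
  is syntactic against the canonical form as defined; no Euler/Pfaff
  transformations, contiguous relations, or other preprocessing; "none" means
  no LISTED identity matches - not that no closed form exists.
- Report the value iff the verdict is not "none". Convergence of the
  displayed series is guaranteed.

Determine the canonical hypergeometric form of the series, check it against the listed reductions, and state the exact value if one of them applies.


Reduced: x = \frac{3}{4}, 0F0, upper = {-}, lower = {-}, C = 1. Verdict: the I5 exponential reduction applies (the 0F0 exponential series at x = \frac{3}{4}). Hence: e^{\frac{3}{4}}.

Key step: from the first term 1: the product of the first k integers (C = 1) is k!.
Adjacent-term ratio: r(k) = \frac{3}{4} * 1 / [(k+1)] - rational in k. x = \frac{3}{4}; t_0 = 1; negate the roots.


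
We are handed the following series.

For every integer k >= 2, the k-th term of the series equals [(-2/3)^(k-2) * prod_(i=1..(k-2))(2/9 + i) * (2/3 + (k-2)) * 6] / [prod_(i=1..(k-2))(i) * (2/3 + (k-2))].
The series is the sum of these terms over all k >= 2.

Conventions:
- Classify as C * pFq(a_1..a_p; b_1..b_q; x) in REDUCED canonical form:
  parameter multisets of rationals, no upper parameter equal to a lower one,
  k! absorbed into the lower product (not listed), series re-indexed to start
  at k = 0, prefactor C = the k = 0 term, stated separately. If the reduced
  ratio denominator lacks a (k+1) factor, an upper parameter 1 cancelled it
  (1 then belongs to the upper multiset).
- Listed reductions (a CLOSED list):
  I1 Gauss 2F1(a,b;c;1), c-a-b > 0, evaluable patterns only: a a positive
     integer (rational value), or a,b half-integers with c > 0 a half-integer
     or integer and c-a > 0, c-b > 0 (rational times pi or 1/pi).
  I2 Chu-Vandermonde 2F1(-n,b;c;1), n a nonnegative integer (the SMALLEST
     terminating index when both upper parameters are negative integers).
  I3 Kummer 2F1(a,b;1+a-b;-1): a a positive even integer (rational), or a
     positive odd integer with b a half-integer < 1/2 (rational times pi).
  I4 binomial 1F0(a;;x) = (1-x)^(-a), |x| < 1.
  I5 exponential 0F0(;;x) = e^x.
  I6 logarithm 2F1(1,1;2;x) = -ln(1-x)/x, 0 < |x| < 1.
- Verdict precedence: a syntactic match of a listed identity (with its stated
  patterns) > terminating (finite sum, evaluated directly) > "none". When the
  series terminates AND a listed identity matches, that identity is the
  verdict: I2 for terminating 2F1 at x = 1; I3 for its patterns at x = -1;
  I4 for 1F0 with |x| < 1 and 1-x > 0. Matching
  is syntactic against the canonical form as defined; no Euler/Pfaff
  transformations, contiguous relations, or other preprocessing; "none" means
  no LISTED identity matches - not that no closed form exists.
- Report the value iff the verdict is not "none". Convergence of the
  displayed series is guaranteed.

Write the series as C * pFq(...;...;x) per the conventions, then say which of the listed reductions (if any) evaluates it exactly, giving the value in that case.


Prefactor 6, argument -2/3: 1F0 with upper {11/9} over lower {-}. Verdict: the I4 binomial reduction matches (the 1F0 binomial series: exponent -11/9, x = -2/3). Value: 6 * (5/3)^(-11/9).

Key step: t_0 = 6 here, and the product of the first k integers (C = 6) is k!.
Consecutive-term ratio: r(k) = (-2/3) * (k+11/9) / [(k+1)] - rational in k, leading ratio (-2/3); with t_0 = 6, classification follows.


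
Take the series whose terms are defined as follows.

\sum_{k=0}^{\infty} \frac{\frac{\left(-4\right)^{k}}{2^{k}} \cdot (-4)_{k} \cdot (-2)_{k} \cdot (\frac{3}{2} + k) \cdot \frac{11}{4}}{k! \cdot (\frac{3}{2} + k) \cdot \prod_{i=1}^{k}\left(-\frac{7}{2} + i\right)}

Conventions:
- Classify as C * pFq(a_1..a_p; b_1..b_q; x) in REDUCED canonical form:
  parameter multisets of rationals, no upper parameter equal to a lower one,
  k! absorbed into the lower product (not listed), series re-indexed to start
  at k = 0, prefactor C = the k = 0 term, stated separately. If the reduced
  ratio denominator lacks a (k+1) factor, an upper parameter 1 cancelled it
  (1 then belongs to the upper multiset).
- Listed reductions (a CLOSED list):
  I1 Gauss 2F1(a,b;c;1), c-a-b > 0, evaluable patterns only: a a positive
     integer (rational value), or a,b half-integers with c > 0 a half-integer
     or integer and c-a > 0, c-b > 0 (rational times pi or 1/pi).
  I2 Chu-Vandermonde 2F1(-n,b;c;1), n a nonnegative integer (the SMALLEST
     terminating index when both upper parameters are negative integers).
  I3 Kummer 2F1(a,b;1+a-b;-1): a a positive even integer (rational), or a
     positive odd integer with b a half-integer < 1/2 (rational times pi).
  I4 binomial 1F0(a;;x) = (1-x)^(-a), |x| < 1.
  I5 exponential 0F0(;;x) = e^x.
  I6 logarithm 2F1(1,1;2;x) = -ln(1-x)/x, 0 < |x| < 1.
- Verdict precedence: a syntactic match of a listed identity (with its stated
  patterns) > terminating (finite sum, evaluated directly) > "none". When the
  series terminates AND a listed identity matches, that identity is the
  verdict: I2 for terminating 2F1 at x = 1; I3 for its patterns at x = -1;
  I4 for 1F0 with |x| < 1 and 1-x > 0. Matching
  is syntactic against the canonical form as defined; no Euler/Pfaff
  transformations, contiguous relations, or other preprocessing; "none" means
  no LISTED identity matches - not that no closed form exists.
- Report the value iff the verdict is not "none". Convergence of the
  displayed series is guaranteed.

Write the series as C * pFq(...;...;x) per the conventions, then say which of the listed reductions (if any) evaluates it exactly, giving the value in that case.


The series (x = -2) is 2F1: upper {-4, -2}, lower {-\frac{5}{2}}, prefactor \frac{11}{4}. Verdict: terminating - the sum ends at index 2 because -2 is a negative integer; exact evaluation follows. Its exact value is \frac{1111}{20}.

Key step: t_0 being \frac{11}{4}, the two k-th powers (prefactor 11/4) combine into one argument.
Adjacent-term ratio: r(k) = -2 * (k-4) (k-2) / [(k-\frac{5}{2}) (k+1)] - poly over poly, x = -2 from leading terms; C = \frac{11}{4} at k = 0.


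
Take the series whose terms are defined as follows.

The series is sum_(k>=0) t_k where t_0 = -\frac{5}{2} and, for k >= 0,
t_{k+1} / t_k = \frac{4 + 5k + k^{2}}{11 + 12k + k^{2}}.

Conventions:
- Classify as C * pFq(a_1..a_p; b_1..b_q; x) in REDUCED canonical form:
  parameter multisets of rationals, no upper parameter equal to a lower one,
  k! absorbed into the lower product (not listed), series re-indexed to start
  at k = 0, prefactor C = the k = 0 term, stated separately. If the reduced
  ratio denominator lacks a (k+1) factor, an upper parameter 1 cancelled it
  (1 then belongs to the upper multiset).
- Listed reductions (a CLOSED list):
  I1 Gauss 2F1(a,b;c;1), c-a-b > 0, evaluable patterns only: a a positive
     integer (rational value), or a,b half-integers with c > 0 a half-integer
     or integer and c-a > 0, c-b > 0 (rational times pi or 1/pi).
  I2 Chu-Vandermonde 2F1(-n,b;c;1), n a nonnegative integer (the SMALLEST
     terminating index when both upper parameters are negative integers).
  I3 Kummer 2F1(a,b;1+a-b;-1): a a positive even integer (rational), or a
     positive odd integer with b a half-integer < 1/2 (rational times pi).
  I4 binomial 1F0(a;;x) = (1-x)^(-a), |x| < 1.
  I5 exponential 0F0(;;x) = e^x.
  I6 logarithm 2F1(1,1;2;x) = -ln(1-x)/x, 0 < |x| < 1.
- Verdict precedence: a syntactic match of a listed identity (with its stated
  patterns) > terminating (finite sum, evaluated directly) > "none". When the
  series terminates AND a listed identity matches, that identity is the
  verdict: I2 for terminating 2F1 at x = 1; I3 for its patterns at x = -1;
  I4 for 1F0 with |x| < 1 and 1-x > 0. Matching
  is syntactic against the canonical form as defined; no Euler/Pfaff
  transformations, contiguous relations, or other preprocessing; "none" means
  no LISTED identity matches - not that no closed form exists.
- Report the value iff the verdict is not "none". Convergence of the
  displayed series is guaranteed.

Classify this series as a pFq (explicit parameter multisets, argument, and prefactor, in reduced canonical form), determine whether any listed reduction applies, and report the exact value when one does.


Canonical form: C = -\frac{5}{2} times 2F1 with upper {1, 4}, lower {11}, x = 1. Verdict: Gauss (I1, integer-parameter pattern) matches (x = 1: the Gamma ratio telescopes since c-a-b = 6 > 0 and a = 1 in Z>0). Hence: -\frac{25}{6}.

Key step: t_0 being -\frac{5}{2}, roots of the ratio polynomials (C = -5/2) are the negated parameters.
Term ratio: r(k) = 1 * (k+1) (k+4) / [(k+11) (k+1)] - rational in k, leading ratio 1; with t_0 = -\frac{5}{2}, classification follows.


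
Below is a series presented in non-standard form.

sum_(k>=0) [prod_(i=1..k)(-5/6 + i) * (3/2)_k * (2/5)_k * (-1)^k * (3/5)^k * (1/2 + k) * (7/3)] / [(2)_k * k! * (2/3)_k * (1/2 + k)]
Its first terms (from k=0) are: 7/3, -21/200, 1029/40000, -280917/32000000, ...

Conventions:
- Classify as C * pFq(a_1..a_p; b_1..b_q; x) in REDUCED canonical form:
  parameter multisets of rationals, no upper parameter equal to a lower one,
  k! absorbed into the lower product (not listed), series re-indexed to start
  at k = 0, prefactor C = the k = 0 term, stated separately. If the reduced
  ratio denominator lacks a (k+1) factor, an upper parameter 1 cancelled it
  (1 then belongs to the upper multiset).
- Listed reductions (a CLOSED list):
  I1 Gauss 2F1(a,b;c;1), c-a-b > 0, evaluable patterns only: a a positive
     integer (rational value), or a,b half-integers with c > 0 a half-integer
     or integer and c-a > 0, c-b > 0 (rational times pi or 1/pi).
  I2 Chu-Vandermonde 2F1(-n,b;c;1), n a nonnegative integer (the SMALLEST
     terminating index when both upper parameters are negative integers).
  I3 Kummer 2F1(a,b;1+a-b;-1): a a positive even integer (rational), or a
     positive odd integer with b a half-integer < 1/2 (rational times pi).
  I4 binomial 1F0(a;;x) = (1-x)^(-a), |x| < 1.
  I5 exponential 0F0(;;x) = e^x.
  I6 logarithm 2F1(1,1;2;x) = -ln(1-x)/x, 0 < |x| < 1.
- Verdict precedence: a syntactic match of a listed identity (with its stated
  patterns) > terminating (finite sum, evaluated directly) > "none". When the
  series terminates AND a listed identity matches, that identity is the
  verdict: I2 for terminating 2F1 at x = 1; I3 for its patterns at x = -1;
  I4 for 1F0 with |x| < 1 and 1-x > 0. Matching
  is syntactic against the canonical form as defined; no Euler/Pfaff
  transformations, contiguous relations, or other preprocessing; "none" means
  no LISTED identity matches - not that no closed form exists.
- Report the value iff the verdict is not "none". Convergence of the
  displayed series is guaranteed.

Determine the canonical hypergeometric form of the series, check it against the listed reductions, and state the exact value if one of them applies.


Canonical form: C = 7/3 times 3F2 with upper {1/6, 2/5, 3/2}, lower {2/3, 2}, x = -3/5. Verdict: none - at argument -3/5 the multisets {1/6, 2/5, 3/2} ; {2/3, 2} match no listed identity.

Key step: t_0 = 7/3 here, and the running product (prefactor 7/3) telescopes to a rising factorial.
Ratio: r(k) = (-3/5) * (k+1/6) (k+2/5) (k+3/2) / [(k+2/3) (k+2) (k+1)] - rational in k, leading ratio (-3/5); with t_0 = 7/3, classification follows.


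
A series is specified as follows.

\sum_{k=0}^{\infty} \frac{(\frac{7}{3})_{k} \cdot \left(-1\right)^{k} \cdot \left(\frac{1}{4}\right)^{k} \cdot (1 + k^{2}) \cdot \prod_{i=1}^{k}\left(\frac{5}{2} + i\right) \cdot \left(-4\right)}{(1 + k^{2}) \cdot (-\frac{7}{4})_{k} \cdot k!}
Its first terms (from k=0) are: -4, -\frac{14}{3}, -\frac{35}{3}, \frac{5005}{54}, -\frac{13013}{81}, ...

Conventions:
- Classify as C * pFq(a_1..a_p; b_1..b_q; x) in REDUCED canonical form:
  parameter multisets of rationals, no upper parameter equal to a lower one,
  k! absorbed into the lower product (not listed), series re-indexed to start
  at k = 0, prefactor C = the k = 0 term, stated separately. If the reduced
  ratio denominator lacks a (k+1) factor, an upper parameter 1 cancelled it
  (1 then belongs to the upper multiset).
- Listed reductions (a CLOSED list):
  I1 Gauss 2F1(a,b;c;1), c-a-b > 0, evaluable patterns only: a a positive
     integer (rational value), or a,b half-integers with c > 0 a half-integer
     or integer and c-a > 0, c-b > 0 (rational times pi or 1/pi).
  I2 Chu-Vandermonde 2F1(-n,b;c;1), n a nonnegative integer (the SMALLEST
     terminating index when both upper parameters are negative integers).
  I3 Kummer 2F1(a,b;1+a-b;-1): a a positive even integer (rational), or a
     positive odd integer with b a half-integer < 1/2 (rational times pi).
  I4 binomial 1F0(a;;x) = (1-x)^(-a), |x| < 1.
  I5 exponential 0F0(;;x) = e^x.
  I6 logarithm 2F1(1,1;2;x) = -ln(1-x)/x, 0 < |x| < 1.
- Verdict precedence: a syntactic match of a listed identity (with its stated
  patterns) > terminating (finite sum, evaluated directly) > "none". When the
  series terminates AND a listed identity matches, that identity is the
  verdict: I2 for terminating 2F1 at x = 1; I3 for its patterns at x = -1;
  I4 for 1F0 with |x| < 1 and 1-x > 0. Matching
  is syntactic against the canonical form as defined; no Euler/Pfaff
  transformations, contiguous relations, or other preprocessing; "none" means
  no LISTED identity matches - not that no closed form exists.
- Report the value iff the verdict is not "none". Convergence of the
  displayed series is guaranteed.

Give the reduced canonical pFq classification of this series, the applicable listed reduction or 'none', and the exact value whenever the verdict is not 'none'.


x = -\frac{1}{4} here; the reduced form reads 2F1, upper {\frac{7}{3}, \frac{7}{2}}, lower {-\frac{7}{4}}, C = -4. Verdict: no listed reduction: x = -\frac{1}{4} and upper {\frac{7}{3}, \frac{7}{2}} fail every I1-I6 pattern.

Key step: with t_0 = -4, the running product (prefactor -4) telescopes to a rising factorial.
Step ratio: r(k) = -\frac{1}{4} * (k+\frac{7}{3}) (k+\frac{7}{2}) / [(k-\frac{7}{4}) (k+1)] - rational in k, leading ratio -\frac{1}{4}; with t_0 = -4, classification follows.
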